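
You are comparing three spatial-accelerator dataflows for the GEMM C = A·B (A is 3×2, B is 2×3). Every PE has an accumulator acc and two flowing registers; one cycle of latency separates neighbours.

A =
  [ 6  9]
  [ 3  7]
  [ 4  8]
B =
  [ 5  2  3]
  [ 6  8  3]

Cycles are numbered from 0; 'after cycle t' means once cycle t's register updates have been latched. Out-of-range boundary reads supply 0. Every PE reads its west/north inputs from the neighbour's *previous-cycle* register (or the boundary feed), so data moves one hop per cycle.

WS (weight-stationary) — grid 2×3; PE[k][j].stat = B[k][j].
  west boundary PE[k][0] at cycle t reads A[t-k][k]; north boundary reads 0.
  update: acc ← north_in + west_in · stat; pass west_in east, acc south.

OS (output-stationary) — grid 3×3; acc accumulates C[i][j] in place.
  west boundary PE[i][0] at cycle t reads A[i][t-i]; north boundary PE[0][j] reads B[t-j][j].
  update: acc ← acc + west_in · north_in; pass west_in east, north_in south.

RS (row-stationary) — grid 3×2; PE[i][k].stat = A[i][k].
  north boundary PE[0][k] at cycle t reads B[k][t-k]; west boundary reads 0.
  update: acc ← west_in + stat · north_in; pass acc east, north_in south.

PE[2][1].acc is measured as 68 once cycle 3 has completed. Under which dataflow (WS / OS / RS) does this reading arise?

— WS: 2×3 array has no PE[2][1].
OS [3×3] PE[2][1] across cycles:
  [0] (2,1) acc=0 (h:0 v:0)
  [1] (2,1) acc=0 (h:0 v:0)
  [2] (2,1) acc=0 (h:0 v:0)
  [3] (2,1) acc=8 (h:4 v:2)
RS [3×2] PE[2][1] across cycles:
  [0] (2,1) acc=0 (h:0 v:0)
  [1] (2,1) acc=0 (h:0 v:0)
  [2] (2,1) acc=0 (h:0 v:0)
  [3] (2,1) acc=68 (h:68 v:6)

dataflow = RS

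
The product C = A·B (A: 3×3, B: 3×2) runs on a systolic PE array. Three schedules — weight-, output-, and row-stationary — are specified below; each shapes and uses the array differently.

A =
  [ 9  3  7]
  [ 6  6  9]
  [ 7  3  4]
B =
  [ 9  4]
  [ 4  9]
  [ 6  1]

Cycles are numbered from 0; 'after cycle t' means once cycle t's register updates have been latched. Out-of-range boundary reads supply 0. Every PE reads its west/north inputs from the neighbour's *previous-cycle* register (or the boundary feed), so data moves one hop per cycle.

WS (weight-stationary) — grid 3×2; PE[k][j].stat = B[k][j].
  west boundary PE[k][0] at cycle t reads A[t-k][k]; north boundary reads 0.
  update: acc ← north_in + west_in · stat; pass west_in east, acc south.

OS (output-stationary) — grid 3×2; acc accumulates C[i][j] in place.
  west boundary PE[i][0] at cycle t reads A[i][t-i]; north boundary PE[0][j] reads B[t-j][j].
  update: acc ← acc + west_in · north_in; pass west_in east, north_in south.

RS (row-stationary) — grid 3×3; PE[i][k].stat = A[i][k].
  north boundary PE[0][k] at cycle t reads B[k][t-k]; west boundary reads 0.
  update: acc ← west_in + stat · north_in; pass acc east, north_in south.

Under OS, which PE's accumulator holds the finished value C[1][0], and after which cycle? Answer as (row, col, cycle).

(row, col, cycle) = (1, 0, 3)

OS — PE[1][0] is where C[1][0] collects:
  step 0 · PE1,0: acc=0; fwd→0 fwd↓0
  step 1 · PE1,0: acc=54; fwd→6 fwd↓9
  step 2 · PE1,0: acc=78; fwd→6 fwd↓4
  step 3 · PE1,0: acc=132; fwd→9 fwd↓6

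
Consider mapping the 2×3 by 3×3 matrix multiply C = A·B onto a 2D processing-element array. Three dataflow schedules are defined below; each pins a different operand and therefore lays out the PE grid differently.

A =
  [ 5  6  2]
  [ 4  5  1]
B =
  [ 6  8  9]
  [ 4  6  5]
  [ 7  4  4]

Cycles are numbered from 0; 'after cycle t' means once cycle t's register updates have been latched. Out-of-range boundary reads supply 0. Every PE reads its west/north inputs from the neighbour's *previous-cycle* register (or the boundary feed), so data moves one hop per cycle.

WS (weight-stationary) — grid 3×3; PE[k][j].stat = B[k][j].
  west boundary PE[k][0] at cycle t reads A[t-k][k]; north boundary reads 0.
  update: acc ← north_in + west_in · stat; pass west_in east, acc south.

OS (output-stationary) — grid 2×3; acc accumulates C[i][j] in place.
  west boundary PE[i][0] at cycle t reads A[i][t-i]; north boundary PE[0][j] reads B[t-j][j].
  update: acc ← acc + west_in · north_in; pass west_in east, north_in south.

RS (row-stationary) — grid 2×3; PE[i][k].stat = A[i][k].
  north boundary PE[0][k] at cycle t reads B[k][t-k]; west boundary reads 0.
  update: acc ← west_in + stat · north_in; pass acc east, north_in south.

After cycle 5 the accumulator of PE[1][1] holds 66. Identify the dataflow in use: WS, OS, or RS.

dataflow = OS

WS (3×3 grid), PE[1][1]:
  @0  [1,1]  acc 0  |  →0  ↓0
  @1  [1,1]  acc 0  |  →0  ↓0
  @2  [1,1]  acc 76  |  →6  ↓76
  @3  [1,1]  acc 62  |  →5  ↓62
  @4  [1,1]  acc 0  |  →0  ↓0
  @5  [1,1]  acc 0  |  →0  ↓0
OS (2×3 grid), PE[1][1]:
  @0  [1,1]  acc 0  |  →0  ↓0
  @1  [1,1]  acc 0  |  →0  ↓0
  @2  [1,1]  acc 32  |  →4  ↓8
  @3  [1,1]  acc 62  |  →5  ↓6
  @4  [1,1]  acc 66  |  →1  ↓4
  @5  [1,1]  acc 66  |  →0  ↓0
RS (2×3 grid), PE[1][1]:
  @0  [1,1]  acc 0  |  →0  ↓0
  @1  [1,1]  acc 0  |  →0  ↓0
  @2  [1,1]  acc 44  |  →44  ↓4
  @3  [1,1]  acc 62  |  →62  ↓6
  @4  [1,1]  acc 61  |  →61  ↓5
  @5  [1,1]  acc 0  |  →0  ↓0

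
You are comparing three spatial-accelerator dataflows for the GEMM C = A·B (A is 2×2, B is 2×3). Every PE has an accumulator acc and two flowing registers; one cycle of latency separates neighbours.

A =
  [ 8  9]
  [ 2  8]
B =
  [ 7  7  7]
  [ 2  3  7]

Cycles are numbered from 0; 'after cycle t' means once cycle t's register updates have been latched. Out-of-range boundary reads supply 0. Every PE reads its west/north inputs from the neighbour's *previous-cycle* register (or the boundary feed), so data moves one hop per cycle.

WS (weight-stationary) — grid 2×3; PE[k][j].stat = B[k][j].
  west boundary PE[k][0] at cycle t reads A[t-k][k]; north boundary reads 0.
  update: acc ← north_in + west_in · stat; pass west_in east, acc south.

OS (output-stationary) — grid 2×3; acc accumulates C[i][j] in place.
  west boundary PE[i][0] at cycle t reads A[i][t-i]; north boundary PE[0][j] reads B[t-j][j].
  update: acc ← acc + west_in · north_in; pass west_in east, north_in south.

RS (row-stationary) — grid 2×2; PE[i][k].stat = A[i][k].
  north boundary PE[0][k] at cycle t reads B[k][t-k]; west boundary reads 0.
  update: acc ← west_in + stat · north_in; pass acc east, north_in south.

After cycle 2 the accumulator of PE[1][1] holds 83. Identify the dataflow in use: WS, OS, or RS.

WS [2×3] PE[1][1] across cycles:
  0: (1,1).acc=0  regs=<0,0>
  1: (1,1).acc=0  regs=<0,0>
  2: (1,1).acc=83  regs=<9,83>
OS [2×3] PE[1][1] across cycles:
  0: (1,1).acc=0  regs=<0,0>
  1: (1,1).acc=0  regs=<0,0>
  2: (1,1).acc=14  regs=<2,7>
RS [2×2] PE[1][1] across cycles:
  0: (1,1).acc=0  regs=<0,0>
  1: (1,1).acc=0  regs=<0,0>
  2: (1,1).acc=30  regs=<30,2>

dataflow = WS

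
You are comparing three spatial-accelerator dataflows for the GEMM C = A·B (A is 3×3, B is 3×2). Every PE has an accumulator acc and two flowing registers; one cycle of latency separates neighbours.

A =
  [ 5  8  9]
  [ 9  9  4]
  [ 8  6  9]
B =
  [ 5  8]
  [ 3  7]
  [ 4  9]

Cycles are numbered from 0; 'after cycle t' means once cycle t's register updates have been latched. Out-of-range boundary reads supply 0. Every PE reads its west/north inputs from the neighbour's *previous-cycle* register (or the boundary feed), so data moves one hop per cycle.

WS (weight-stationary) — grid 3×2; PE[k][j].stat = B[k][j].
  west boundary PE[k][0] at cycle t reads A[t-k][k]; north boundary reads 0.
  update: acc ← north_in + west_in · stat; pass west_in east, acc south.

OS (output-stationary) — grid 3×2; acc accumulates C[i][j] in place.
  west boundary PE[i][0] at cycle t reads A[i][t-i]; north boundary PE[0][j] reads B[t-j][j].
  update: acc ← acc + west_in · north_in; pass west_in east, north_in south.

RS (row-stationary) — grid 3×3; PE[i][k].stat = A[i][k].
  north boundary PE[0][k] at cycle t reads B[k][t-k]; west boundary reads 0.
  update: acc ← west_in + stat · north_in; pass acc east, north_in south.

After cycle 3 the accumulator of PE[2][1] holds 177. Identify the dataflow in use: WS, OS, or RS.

dataflow = WS

WS (3×2 grid), PE[2][1]:
  c0 r2c1: 0 / 0 / 0
  c1 r2c1: 0 / 0 / 0
  c2 r2c1: 0 / 0 / 0
  c3 r2c1: 177 / 9 / 177
OS (3×2 grid), PE[2][1]:
  c0 r2c1: 0 / 0 / 0
  c1 r2c1: 0 / 0 / 0
  c2 r2c1: 0 / 0 / 0
  c3 r2c1: 64 / 8 / 8
RS (3×3 grid), PE[2][1]:
  c0 r2c1: 0 / 0 / 0
  c1 r2c1: 0 / 0 / 0
  c2 r2c1: 0 / 0 / 0
  c3 r2c1: 58 / 58 / 3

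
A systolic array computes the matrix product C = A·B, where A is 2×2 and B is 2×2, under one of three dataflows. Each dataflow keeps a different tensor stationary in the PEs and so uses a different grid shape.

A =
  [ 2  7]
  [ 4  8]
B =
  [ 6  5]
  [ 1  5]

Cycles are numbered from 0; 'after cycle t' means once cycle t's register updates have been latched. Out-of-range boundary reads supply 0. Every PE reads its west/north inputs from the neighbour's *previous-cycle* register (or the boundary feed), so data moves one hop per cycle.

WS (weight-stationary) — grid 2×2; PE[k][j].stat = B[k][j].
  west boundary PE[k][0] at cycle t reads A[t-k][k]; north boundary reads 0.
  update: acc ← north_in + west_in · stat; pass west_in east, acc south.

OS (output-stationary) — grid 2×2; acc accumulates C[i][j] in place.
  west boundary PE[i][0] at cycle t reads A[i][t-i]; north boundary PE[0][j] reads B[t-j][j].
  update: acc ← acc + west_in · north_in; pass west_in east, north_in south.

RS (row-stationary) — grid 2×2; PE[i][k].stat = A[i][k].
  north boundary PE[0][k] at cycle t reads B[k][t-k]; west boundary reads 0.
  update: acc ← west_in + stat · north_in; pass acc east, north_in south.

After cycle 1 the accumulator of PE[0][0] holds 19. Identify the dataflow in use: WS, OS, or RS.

dataflow = OS

— WS: 2×2; PE[0][0] trace:
  t=0 PE[0][0]: acc=12 h=2 v=12
  t=1 PE[0][0]: acc=24 h=4 v=24
— OS: 2×2; PE[0][0] trace:
  t=0 PE[0][0]: acc=12 h=2 v=6
  t=1 PE[0][0]: acc=19 h=7 v=1
— RS: 2×2; PE[0][0] trace:
  t=0 PE[0][0]: acc=12 h=12 v=6
  t=1 PE[0][0]: acc=10 h=10 v=5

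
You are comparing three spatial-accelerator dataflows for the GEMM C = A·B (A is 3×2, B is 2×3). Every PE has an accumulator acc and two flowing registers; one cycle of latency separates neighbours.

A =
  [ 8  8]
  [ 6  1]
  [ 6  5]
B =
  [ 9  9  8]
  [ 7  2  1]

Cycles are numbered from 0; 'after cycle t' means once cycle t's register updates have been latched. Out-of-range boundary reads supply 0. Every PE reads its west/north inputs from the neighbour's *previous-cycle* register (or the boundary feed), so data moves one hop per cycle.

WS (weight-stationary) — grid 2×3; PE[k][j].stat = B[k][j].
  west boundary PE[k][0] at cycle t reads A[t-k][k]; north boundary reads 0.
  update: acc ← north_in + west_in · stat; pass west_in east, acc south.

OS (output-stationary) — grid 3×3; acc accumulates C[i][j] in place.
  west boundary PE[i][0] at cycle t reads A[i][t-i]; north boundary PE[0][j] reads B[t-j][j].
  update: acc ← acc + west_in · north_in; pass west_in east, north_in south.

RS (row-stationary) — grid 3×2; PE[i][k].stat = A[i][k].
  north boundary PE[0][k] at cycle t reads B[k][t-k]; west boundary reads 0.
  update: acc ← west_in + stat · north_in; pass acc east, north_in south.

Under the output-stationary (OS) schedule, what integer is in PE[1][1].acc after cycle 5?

OS (3×3). Following PE[1][1] plus its west/north inputs:
  t=0 PE[0][1]: acc=0 h=0 v=0
  t=0 PE[1][0]: acc=0 h=0 v=0
  t=0 PE[1][1]: acc=0 h=0 v=0
  t=1 PE[0][1]: acc=72 h=8 v=9
  t=1 PE[1][0]: acc=54 h=6 v=9
  t=1 PE[1][1]: acc=0 h=0 v=0
  t=2 PE[0][1]: acc=88 h=8 v=2
  t=2 PE[1][0]: acc=61 h=1 v=7
  t=2 PE[1][1]: acc=54 h=6 v=9
  t=3 PE[0][1]: acc=88 h=0 v=0
  t=3 PE[1][0]: acc=61 h=0 v=0
  t=3 PE[1][1]: acc=56 h=1 v=2
  t=4 PE[0][1]: acc=88 h=0 v=0
  t=4 PE[1][0]: acc=61 h=0 v=0
  t=4 PE[1][1]: acc=56 h=0 v=0
  t=5 PE[0][1]: acc=88 h=0 v=0
  t=5 PE[1][0]: acc=61 h=0 v=0
  t=5 PE[1][1]: acc=56 h=0 v=0

PE[1][1].acc = 56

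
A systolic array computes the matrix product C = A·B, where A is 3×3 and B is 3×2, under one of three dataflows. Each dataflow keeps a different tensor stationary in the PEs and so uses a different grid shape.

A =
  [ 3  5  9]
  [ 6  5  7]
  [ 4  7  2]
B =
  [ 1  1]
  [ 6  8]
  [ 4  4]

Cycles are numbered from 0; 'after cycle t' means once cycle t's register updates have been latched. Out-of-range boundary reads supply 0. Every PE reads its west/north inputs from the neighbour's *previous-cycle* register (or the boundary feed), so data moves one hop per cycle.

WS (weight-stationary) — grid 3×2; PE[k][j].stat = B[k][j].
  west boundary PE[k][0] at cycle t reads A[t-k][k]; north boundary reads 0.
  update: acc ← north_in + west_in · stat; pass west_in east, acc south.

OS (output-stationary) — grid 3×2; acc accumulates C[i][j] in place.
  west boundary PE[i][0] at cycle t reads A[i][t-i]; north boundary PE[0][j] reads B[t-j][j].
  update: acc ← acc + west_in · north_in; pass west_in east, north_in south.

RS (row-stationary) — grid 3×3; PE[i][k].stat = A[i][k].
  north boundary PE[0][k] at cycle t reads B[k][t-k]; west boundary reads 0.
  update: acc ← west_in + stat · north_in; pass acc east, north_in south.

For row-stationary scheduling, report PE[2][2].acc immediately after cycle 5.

RS 3×3: PE[2][2] cycle-by-cycle (with neighbour feeds):
  @0  [1,2]  acc 0  |  →0  ↓0
  @0  [2,1]  acc 0  |  →0  ↓0
  @0  [2,2]  acc 0  |  →0  ↓0
  @1  [1,2]  acc 0  |  →0  ↓0
  @1  [2,1]  acc 0  |  →0  ↓0
  @1  [2,2]  acc 0  |  →0  ↓0
  @2  [1,2]  acc 0  |  →0  ↓0
  @2  [2,1]  acc 0  |  →0  ↓0
  @2  [2,2]  acc 0  |  →0  ↓0
  @3  [1,2]  acc 64  |  →64  ↓4
  @3  [2,1]  acc 46  |  →46  ↓6
  @3  [2,2]  acc 0  |  →0  ↓0
  @4  [1,2]  acc 74  |  →74  ↓4
  @4  [2,1]  acc 60  |  →60  ↓8
  @4  [2,2]  acc 54  |  →54  ↓4
  @5  [1,2]  acc 0  |  →0  ↓0
  @5  [2,1]  acc 0  |  →0  ↓0
  @5  [2,2]  acc 68  |  →68  ↓4

PE[2][2].acc = 68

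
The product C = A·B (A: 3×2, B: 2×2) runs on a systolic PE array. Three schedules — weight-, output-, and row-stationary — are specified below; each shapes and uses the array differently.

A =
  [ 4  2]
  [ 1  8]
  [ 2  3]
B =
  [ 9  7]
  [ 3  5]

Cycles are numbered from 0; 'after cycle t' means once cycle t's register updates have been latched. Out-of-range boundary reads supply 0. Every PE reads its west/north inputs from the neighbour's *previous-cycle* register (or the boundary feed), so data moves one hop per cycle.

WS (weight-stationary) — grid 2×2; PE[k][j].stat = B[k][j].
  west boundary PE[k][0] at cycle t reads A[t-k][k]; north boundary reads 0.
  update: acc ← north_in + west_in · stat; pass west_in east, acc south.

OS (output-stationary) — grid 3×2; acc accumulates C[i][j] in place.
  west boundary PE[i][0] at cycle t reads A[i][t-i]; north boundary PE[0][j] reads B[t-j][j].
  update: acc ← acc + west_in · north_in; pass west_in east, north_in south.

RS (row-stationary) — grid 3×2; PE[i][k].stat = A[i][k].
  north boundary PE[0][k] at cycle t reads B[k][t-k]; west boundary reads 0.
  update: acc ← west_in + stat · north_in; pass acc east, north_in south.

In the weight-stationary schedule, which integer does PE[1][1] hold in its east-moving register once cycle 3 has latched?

register = 8

WS 2×2: PE[1][1] cycle-by-cycle (with neighbour feeds):
  @0  [0,1]  acc 0  |  →0  ↓0
  @0  [1,0]  acc 0  |  →0  ↓0
  @0  [1,1]  acc 0  |  →0  ↓0
  @1  [0,1]  acc 28  |  →4  ↓28
  @1  [1,0]  acc 42  |  →2  ↓42
  @1  [1,1]  acc 0  |  →0  ↓0
  @2  [0,1]  acc 7  |  →1  ↓7
  @2  [1,0]  acc 33  |  →8  ↓33
  @2  [1,1]  acc 38  |  →2  ↓38
  @3  [0,1]  acc 14  |  →2  ↓14
  @3  [1,0]  acc 27  |  →3  ↓27
  @3  [1,1]  acc 47  |  →8  ↓47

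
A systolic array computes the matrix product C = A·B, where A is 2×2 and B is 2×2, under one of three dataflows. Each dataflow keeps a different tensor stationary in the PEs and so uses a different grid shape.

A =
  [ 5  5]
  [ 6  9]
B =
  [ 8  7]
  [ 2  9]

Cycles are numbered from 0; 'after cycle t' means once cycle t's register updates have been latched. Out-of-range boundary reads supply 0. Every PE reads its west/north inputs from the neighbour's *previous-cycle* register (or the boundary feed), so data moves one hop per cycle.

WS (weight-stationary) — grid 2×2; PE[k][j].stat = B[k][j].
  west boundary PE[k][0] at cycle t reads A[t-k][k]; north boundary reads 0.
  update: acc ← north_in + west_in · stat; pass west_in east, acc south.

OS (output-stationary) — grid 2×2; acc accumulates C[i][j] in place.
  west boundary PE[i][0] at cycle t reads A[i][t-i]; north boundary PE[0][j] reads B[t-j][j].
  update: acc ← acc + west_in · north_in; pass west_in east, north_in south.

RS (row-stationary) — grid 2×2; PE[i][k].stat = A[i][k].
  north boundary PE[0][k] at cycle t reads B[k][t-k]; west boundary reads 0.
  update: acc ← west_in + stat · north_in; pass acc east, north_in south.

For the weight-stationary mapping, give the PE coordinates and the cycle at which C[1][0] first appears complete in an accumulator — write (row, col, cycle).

(row, col, cycle) = (1, 0, 2)

Under WS, C[1][0] lands at PE[1][0]:
  cycle 0: PE[1][0] → acc 0, east 0, south 0
  cycle 1: PE[1][0] → acc 50, east 5, south 50
  cycle 2: PE[1][0] → acc 66, east 9, south 66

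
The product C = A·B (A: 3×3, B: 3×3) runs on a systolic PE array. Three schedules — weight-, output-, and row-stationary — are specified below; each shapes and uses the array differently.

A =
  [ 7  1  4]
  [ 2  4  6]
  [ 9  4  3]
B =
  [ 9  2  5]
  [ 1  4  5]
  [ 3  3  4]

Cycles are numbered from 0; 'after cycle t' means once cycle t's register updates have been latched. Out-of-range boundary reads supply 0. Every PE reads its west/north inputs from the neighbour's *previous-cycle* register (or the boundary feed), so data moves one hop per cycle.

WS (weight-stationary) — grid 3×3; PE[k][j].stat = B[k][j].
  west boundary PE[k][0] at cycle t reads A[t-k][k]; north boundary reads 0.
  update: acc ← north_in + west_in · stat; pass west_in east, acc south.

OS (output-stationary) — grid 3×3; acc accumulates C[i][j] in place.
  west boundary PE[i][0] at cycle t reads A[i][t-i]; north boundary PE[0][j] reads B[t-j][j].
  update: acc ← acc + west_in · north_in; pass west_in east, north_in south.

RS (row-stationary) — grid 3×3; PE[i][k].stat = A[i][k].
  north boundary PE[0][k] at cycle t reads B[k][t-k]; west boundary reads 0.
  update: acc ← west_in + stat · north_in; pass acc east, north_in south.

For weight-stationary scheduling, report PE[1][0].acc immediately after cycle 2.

Tracing WS — 3×3 array, target PE[1][0]:
  c0 r0c0: 63 / 7 / 63
  c0 r1c0: 0 / 0 / 0
  c1 r0c0: 18 / 2 / 18
  c1 r1c0: 64 / 1 / 64
  c2 r0c0: 81 / 9 / 81
  c2 r1c0: 22 / 4 / 22

PE[1][0].acc = 22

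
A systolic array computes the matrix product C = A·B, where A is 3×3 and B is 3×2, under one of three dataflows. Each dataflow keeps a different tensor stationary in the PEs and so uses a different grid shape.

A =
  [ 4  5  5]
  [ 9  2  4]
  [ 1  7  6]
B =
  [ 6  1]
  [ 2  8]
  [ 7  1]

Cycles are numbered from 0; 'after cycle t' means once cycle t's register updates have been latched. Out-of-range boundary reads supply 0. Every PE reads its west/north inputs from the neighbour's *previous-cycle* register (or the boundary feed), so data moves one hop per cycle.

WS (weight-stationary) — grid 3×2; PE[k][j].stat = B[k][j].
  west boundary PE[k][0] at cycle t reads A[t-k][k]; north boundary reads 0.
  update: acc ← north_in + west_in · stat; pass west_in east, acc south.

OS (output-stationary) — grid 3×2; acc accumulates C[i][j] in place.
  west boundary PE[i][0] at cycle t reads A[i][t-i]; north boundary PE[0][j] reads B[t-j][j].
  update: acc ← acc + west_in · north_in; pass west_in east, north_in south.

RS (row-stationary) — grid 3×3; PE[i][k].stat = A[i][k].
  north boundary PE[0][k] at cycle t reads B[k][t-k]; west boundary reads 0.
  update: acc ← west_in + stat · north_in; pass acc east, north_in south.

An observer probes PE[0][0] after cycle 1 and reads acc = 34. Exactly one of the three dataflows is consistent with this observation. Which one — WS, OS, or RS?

dataflow = OS

WS [3×2] PE[0][0] across cycles:
  after 0 — PE[0][0] acc=24, pass-E 4, pass-S 24
  after 1 — PE[0][0] acc=54, pass-E 9, pass-S 54
OS [3×2] PE[0][0] across cycles:
  after 0 — PE[0][0] acc=24, pass-E 4, pass-S 6
  after 1 — PE[0][0] acc=34, pass-E 5, pass-S 2
RS [3×3] PE[0][0] across cycles:
  after 0 — PE[0][0] acc=24, pass-E 24, pass-S 6
  after 1 — PE[0][0] acc=4, pass-E 4, pass-S 1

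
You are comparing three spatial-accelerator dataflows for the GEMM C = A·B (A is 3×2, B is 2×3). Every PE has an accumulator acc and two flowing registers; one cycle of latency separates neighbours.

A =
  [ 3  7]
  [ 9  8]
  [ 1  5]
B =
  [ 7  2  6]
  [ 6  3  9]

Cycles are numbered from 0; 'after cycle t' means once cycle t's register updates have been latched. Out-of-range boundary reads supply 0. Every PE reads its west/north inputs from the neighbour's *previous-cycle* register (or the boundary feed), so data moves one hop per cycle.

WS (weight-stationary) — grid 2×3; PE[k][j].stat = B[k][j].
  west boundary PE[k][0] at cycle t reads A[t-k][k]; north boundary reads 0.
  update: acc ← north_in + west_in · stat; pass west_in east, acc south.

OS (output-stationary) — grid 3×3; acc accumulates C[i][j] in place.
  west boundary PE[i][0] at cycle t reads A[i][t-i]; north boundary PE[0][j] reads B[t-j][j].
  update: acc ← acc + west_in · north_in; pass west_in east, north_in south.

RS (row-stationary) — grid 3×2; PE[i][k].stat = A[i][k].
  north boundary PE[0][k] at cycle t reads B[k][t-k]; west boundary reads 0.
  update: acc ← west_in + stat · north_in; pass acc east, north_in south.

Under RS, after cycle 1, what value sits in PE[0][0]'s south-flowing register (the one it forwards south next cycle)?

register = 2

RS (3×2). Following PE[0][0] plus its west/north inputs:
  after 0 — PE[0][0] acc=21, pass-E 21, pass-S 7
  after 1 — PE[0][0] acc=6, pass-E 6, pass-S 2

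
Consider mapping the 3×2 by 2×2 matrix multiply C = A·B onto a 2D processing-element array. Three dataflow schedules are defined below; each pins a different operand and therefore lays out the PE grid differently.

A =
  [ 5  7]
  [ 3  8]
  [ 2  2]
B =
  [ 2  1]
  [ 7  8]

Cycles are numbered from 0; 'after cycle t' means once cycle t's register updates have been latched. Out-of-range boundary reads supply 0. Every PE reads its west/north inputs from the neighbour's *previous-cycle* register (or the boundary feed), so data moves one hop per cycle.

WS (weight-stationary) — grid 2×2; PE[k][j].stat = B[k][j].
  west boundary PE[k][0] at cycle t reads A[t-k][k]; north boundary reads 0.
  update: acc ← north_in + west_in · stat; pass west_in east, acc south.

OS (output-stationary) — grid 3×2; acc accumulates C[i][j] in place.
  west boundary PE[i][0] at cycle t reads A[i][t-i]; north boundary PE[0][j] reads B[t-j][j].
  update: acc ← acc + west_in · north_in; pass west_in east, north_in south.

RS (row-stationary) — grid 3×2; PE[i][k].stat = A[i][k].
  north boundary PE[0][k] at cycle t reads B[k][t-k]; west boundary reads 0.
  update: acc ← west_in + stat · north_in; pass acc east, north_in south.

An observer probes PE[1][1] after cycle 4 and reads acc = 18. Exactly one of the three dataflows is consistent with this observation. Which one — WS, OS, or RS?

Under WS (2×2), PE[1][1]:
  c0 r1c1: 0 / 0 / 0
  c1 r1c1: 0 / 0 / 0
  c2 r1c1: 61 / 7 / 61
  c3 r1c1: 67 / 8 / 67
  c4 r1c1: 18 / 2 / 18
Under OS (3×2), PE[1][1]:
  c0 r1c1: 0 / 0 / 0
  c1 r1c1: 0 / 0 / 0
  c2 r1c1: 3 / 3 / 1
  c3 r1c1: 67 / 8 / 8
  c4 r1c1: 67 / 0 / 0
Under RS (3×2), PE[1][1]:
  c0 r1c1: 0 / 0 / 0
  c1 r1c1: 0 / 0 / 0
  c2 r1c1: 62 / 62 / 7
  c3 r1c1: 67 / 67 / 8
  c4 r1c1: 0 / 0 / 0

dataflow = WS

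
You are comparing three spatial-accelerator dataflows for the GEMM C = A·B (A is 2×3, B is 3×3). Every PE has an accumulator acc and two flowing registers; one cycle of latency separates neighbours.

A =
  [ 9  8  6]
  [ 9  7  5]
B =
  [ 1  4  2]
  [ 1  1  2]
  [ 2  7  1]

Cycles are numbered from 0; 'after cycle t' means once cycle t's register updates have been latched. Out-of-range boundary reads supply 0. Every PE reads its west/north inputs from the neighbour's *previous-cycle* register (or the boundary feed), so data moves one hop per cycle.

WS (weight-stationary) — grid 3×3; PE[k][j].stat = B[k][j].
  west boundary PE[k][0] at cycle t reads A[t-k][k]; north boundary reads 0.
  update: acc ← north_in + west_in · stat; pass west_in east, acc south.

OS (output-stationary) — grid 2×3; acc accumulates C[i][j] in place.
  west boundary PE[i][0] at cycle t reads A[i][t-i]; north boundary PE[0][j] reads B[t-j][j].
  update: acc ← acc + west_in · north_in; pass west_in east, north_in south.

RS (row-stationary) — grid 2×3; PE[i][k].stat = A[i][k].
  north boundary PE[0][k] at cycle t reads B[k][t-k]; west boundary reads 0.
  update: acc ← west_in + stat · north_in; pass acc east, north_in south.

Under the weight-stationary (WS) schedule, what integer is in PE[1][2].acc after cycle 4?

PE[1][2].acc = 32

WS 3×3: PE[1][2] cycle-by-cycle (with neighbour feeds):
  c0 r0c2: 0 / 0 / 0
  c0 r1c1: 0 / 0 / 0
  c0 r1c2: 0 / 0 / 0
  c1 r0c2: 0 / 0 / 0
  c1 r1c1: 0 / 0 / 0
  c1 r1c2: 0 / 0 / 0
  c2 r0c2: 18 / 9 / 18
  c2 r1c1: 44 / 8 / 44
  c2 r1c2: 0 / 0 / 0
  c3 r0c2: 18 / 9 / 18
  c3 r1c1: 43 / 7 / 43
  c3 r1c2: 34 / 8 / 34
  c4 r0c2: 0 / 0 / 0
  c4 r1c1: 0 / 0 / 0
  c4 r1c2: 32 / 7 / 32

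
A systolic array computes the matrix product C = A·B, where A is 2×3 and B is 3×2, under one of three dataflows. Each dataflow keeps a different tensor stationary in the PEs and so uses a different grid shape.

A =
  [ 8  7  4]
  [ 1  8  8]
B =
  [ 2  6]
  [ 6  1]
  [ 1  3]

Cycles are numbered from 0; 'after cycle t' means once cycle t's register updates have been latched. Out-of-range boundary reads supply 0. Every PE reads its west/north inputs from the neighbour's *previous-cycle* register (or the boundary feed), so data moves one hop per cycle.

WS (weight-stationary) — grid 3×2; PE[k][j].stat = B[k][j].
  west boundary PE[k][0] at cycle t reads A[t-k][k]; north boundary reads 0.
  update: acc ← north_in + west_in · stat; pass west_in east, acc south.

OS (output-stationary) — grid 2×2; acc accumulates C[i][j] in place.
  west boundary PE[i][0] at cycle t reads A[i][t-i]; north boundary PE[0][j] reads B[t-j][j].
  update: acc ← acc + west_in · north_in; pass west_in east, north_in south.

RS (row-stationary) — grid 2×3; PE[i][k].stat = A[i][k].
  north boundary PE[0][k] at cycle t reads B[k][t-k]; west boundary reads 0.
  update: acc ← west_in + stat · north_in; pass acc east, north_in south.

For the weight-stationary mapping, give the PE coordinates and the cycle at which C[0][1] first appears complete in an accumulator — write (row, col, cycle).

(row, col, cycle) = (2, 1, 3)

Under WS, C[0][1] lands at PE[2][1]:
  step 0 · PE2,1: acc=0; fwd→0 fwd↓0
  step 1 · PE2,1: acc=0; fwd→0 fwd↓0
  step 2 · PE2,1: acc=0; fwd→0 fwd↓0
  step 3 · PE2,1: acc=67; fwd→4 fwd↓67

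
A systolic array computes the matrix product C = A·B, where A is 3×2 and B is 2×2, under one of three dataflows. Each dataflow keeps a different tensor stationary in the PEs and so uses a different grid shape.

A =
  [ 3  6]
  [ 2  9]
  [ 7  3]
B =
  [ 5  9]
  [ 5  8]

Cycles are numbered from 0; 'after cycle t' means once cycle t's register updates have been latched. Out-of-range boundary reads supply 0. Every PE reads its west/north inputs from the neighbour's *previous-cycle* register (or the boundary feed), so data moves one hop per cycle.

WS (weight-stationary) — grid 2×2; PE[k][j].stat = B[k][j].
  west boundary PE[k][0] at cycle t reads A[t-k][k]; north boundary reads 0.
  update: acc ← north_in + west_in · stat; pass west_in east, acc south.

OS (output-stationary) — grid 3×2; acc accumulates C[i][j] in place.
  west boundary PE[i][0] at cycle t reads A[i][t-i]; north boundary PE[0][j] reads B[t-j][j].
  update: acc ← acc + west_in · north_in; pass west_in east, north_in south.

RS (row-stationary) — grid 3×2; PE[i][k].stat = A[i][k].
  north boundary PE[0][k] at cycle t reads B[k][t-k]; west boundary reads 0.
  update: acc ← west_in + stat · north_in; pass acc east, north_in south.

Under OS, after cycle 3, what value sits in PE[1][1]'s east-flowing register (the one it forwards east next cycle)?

register = 9

OS on a 3×2 grid — tracing PE[1][1] and its feeders:
  step 0 · PE0,1: acc=0; fwd→0 fwd↓0
  step 0 · PE1,0: acc=0; fwd→0 fwd↓0
  step 0 · PE1,1: acc=0; fwd→0 fwd↓0
  step 1 · PE0,1: acc=27; fwd→3 fwd↓9
  step 1 · PE1,0: acc=10; fwd→2 fwd↓5
  step 1 · PE1,1: acc=0; fwd→0 fwd↓0
  step 2 · PE0,1: acc=75; fwd→6 fwd↓8
  step 2 · PE1,0: acc=55; fwd→9 fwd↓5
  step 2 · PE1,1: acc=18; fwd→2 fwd↓9
  step 3 · PE0,1: acc=75; fwd→0 fwd↓0
  step 3 · PE1,0: acc=55; fwd→0 fwd↓0
  step 3 · PE1,1: acc=90; fwd→9 fwd↓8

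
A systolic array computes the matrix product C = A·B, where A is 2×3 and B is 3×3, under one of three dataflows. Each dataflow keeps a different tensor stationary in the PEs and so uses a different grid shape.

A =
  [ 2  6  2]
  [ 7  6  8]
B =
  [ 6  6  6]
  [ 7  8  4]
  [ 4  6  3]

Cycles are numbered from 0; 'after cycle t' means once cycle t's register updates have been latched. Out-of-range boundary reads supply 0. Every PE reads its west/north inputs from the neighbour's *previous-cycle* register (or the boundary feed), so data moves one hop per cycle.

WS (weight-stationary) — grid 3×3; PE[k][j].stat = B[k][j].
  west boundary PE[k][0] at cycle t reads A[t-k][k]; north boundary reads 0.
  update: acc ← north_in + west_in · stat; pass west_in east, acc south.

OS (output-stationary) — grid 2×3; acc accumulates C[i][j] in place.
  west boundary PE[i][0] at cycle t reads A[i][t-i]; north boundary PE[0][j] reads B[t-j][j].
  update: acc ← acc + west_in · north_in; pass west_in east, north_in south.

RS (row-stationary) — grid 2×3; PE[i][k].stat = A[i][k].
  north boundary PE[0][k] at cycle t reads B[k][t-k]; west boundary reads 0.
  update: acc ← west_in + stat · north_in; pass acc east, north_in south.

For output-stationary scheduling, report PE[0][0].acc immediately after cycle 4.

PE[0][0].acc = 62

Tracing OS — 2×3 array, target PE[0][0]:
  0: (0,0).acc=12  regs=<2,6>
  1: (0,0).acc=54  regs=<6,7>
  2: (0,0).acc=62  regs=<2,4>
  3: (0,0).acc=62  regs=<0,0>
  4: (0,0).acc=62  regs=<0,0>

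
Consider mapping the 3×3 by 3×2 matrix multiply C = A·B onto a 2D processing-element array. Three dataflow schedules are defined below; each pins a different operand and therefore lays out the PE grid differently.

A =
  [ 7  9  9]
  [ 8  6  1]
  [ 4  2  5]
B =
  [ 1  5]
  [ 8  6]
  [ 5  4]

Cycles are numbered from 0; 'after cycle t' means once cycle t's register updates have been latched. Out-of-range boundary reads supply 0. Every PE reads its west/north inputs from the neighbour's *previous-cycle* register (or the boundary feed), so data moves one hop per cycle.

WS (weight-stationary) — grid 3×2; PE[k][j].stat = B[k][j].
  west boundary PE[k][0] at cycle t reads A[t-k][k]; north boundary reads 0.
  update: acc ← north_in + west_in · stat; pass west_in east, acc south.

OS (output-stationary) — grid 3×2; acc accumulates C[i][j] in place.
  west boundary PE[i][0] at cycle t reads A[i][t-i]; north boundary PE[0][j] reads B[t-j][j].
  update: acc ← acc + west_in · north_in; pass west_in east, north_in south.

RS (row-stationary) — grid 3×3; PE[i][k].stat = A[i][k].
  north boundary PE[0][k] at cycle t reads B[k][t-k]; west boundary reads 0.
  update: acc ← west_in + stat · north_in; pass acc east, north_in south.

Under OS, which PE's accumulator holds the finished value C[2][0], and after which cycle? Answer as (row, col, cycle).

OS: C[2][0] accumulates in PE[2][0]:
  step 0 · PE2,0: acc=0; fwd→0 fwd↓0
  step 1 · PE2,0: acc=0; fwd→0 fwd↓0
  step 2 · PE2,0: acc=4; fwd→4 fwd↓1
  step 3 · PE2,0: acc=20; fwd→2 fwd↓8
  step 4 · PE2,0: acc=45; fwd→5 fwd↓5

(row, col, cycle) = (2, 0, 4)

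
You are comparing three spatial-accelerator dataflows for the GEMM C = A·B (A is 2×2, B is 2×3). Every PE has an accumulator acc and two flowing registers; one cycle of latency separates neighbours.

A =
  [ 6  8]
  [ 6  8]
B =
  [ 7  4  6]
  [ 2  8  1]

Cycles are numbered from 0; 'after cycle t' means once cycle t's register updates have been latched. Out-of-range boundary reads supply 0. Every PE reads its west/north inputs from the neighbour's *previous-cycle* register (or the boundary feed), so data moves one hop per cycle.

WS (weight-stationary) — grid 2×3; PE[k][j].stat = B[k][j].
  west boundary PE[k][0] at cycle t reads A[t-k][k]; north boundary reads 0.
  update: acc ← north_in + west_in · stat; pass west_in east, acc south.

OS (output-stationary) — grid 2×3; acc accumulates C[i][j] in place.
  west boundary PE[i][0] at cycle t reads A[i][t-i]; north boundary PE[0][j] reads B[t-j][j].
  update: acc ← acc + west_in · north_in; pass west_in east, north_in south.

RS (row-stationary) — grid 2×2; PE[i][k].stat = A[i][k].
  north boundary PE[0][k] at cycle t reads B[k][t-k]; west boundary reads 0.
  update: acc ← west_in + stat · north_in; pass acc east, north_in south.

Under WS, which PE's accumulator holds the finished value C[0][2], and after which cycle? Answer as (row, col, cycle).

(row, col, cycle) = (1, 2, 3)

Under WS, C[0][2] lands at PE[1][2]:
  after 0 — PE[1][2] acc=0, pass-E 0, pass-S 0
  after 1 — PE[1][2] acc=0, pass-E 0, pass-S 0
  after 2 — PE[1][2] acc=0, pass-E 0, pass-S 0
  after 3 — PE[1][2] acc=44, pass-E 8, pass-S 44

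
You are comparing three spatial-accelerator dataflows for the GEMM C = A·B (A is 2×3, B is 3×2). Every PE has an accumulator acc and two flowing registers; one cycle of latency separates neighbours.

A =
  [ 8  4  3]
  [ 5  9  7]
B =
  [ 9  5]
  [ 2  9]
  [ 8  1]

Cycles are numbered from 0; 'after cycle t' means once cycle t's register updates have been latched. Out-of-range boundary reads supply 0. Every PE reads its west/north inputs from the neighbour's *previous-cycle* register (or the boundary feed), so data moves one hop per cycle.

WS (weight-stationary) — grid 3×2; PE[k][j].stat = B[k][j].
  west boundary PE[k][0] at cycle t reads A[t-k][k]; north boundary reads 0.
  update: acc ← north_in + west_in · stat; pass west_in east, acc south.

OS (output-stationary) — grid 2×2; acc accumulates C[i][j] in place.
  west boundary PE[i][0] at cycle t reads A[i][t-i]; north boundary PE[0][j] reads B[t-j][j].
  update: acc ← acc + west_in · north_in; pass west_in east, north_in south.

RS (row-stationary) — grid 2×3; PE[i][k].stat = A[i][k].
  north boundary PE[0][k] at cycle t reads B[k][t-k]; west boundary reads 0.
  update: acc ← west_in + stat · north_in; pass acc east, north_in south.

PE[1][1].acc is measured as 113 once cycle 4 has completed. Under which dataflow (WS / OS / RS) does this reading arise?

dataflow = OS

WS (3×2 grid), PE[1][1]:
  cycle 0: PE[1][1] → acc 0, east 0, south 0
  cycle 1: PE[1][1] → acc 0, east 0, south 0
  cycle 2: PE[1][1] → acc 76, east 4, south 76
  cycle 3: PE[1][1] → acc 106, east 9, south 106
  cycle 4: PE[1][1] → acc 0, east 0, south 0
OS (2×2 grid), PE[1][1]:
  cycle 0: PE[1][1] → acc 0, east 0, south 0
  cycle 1: PE[1][1] → acc 0, east 0, south 0
  cycle 2: PE[1][1] → acc 25, east 5, south 5
  cycle 3: PE[1][1] → acc 106, east 9, south 9
  cycle 4: PE[1][1] → acc 113, east 7, south 1
RS (2×3 grid), PE[1][1]:
  cycle 0: PE[1][1] → acc 0, east 0, south 0
  cycle 1: PE[1][1] → acc 0, east 0, south 0
  cycle 2: PE[1][1] → acc 63, east 63, south 2
  cycle 3: PE[1][1] → acc 106, east 106, south 9
  cycle 4: PE[1][1] → acc 0, east 0, south 0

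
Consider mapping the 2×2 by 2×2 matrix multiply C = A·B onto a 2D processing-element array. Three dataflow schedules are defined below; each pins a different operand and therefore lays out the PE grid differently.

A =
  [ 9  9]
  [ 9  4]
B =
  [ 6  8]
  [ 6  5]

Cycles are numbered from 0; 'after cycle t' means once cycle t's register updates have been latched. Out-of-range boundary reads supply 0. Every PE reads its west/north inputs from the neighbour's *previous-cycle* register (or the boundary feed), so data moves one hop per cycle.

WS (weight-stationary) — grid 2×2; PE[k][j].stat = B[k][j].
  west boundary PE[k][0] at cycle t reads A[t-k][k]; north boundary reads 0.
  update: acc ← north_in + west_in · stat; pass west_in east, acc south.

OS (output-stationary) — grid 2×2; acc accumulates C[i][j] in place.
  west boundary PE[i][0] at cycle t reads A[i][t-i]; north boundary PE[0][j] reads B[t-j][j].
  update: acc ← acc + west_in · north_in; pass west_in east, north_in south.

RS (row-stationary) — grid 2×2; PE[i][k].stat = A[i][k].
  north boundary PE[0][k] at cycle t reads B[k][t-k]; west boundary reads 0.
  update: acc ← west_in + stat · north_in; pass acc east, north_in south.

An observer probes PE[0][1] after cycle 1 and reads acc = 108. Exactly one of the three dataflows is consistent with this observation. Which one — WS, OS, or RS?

— WS: 2×2; PE[0][1] trace:
  step 0 · PE0,1: acc=0; fwd→0 fwd↓0
  step 1 · PE0,1: acc=72; fwd→9 fwd↓72
— OS: 2×2; PE[0][1] trace:
  step 0 · PE0,1: acc=0; fwd→0 fwd↓0
  step 1 · PE0,1: acc=72; fwd→9 fwd↓8
— RS: 2×2; PE[0][1] trace:
  step 0 · PE0,1: acc=0; fwd→0 fwd↓0
  step 1 · PE0,1: acc=108; fwd→108 fwd↓6

dataflow = RS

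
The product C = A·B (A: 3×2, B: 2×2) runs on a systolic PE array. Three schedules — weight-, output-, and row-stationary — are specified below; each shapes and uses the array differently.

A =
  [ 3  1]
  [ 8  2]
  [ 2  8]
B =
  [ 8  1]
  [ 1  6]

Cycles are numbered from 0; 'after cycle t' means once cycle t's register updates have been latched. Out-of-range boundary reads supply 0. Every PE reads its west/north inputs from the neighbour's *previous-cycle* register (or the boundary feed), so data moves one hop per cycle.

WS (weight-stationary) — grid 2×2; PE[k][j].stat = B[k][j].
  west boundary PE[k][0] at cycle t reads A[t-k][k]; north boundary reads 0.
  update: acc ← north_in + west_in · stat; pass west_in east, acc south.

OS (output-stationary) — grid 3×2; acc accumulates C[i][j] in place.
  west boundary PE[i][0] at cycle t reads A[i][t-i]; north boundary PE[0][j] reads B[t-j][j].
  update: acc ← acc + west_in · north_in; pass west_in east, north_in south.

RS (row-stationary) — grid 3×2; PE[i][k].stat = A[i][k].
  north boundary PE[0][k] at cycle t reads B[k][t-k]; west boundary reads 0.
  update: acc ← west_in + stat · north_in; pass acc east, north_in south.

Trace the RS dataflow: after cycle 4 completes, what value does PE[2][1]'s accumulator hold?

RS (3×2). Following PE[2][1] plus its west/north inputs:
  c0 r1c1: 0 / 0 / 0
  c0 r2c0: 0 / 0 / 0
  c0 r2c1: 0 / 0 / 0
  c1 r1c1: 0 / 0 / 0
  c1 r2c0: 0 / 0 / 0
  c1 r2c1: 0 / 0 / 0
  c2 r1c1: 66 / 66 / 1
  c2 r2c0: 16 / 16 / 8
  c2 r2c1: 0 / 0 / 0
  c3 r1c1: 20 / 20 / 6
  c3 r2c0: 2 / 2 / 1
  c3 r2c1: 24 / 24 / 1
  c4 r1c1: 0 / 0 / 0
  c4 r2c0: 0 / 0 / 0
  c4 r2c1: 50 / 50 / 6

PE[2][1].acc = 50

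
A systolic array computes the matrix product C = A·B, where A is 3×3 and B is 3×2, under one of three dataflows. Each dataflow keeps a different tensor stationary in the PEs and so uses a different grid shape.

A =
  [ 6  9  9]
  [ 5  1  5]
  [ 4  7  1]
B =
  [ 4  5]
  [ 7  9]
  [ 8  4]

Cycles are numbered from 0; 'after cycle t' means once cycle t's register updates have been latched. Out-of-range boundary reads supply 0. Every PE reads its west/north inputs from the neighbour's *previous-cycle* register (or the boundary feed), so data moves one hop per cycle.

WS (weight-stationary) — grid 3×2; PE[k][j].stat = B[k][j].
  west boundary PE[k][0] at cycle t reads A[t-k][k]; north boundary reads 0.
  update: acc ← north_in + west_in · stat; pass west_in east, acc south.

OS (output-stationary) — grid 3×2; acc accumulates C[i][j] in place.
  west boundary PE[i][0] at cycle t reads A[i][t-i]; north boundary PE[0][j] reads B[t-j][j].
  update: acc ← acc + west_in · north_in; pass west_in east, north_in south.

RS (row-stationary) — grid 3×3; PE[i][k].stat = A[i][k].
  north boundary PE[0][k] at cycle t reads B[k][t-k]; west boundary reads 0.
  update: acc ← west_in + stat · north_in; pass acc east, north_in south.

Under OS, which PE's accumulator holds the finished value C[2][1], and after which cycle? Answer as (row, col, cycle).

Under OS, C[2][1] lands at PE[2][1]:
  c0 r2c1: 0 / 0 / 0
  c1 r2c1: 0 / 0 / 0
  c2 r2c1: 0 / 0 / 0
  c3 r2c1: 20 / 4 / 5
  c4 r2c1: 83 / 7 / 9
  c5 r2c1: 87 / 1 / 4

(row, col, cycle) = (2, 1, 5)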